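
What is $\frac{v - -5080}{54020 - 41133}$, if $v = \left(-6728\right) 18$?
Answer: $- \frac{116024}{12887} \approx -9.0032$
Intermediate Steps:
$v = -121104$
$\frac{v - -5080}{54020 - 41133} = \frac{-121104 - -5080}{54020 - 41133} = \frac{-121104 + 5080}{12887} = \left(-116024\right) \frac{1}{12887} = - \frac{116024}{12887}$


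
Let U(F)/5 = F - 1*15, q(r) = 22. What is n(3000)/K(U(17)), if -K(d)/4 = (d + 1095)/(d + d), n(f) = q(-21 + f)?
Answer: -22/221 ≈ -0.099548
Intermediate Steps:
n(f) = 22
U(F) = -75 + 5*F (U(F) = 5*(F - 1*15) = 5*(F - 15) = 5*(-15 + F) = -75 + 5*F)
K(d) = -2*(1095 + d)/d (K(d) = -4*(d + 1095)/(d + d) = -4*(1095 + d)/(2*d) = -4*(1095 + d)*1/(2*d) = -2*(1095 + d)/d)
n(3000)/K(U(17)) = 22/(-2 - 2190/(-75 + 5*17)) = 22/(-2 - 2190/(-75 + 85)) = 22/(-2 - 2190/10) = 22/(-2 - 2190*⅒) = 22/(-2 - 219) = 22/(-221) = 22*(-1/221) = -22/221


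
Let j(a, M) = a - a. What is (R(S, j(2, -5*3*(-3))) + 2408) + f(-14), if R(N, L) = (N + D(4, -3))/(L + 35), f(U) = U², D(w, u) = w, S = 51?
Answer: 18239/7 ≈ 2605.6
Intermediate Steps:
j(a, M) = 0
R(N, L) = (4 + N)/(35 + L) (R(N, L) = (N + 4)/(L + 35) = (4 + N)/(35 + L))
(R(S, j(2, -5*3*(-3))) + 2408) + f(-14) = ((4 + 51)/(35 + 0) + 2408) + (-14)² = (55/35 + 2408) + 196 = ((1/35)*55 + 2408) + 196 = (11/7 + 2408) + 196 = 16867/7 + 196 = 18239/7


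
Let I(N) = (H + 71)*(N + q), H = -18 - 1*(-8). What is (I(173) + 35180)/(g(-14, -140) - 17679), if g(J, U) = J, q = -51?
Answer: -42622/17693 ≈ -2.4090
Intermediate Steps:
H = -10 (H = -18 + 8 = -10)
I(N) = -3111 + 61*N (I(N) = (-10 + 71)*(N - 51) = 61*(-51 + N) = -3111 + 61*N)
(I(173) + 35180)/(g(-14, -140) - 17679) = ((-3111 + 61*173) + 35180)/(-14 - 17679) = ((-3111 + 10553) + 35180)/(-17693) = (7442 + 35180)*(-1/17693) = 42622*(-1/17693) = -42622/17693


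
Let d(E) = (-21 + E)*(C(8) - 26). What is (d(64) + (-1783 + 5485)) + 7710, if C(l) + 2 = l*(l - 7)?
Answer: 10552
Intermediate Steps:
C(l) = -2 + l*(-7 + l) (C(l) = -2 + l*(l - 7) = -2 + l*(-7 + l))
d(E) = 420 - 20*E (d(E) = (-21 + E)*((-2 + 8² - 7*8) - 26) = (-21 + E)*((-2 + 64 - 56) - 26) = (-21 + E)*(6 - 26) = (-21 + E)*(-20) = 420 - 20*E)
(d(64) + (-1783 + 5485)) + 7710 = ((420 - 20*64) + (-1783 + 5485)) + 7710 = ((420 - 1280) + 3702) + 7710 = (-860 + 3702) + 7710 = 2842 + 7710 = 10552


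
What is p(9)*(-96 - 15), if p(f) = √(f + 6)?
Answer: -111*√15 ≈ -429.90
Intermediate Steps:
p(f) = √(6 + f)
p(9)*(-96 - 15) = √(6 + 9)*(-96 - 15) = √15*(-111) = -111*√15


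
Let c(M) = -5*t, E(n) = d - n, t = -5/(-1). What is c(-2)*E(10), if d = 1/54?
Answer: 13475/54 ≈ 249.54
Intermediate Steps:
t = 5 (t = -5*(-1) = 5)
d = 1/54 ≈ 0.018519
E(n) = 1/54 - n
c(M) = -25 (c(M) = -5*5 = -25)
c(-2)*E(10) = -25*(1/54 - 1*10) = -25*(1/54 - 10) = -25*(-539/54) = 13475/54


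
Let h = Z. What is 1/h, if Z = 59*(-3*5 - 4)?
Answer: -1/1121 ≈ -0.00089206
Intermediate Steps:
Z = -1121 (Z = 59*(-15 - 4) = 59*(-19) = -1121)
h = -1121
1/h = 1/(-1121) = -1/1121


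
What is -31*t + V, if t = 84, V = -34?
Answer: -2638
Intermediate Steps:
-31*t + V = -31*84 - 34 = -2604 - 34 = -2638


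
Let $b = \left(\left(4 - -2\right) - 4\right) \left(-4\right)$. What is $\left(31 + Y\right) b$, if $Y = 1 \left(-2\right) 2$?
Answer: $-216$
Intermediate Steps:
$b = -8$ ($b = \left(\left(4 + 2\right) - 4\right) \left(-4\right) = \left(6 - 4\right) \left(-4\right) = 2 \left(-4\right) = -8$)
$Y = -4$ ($Y = \left(-2\right) 2 = -4$)
$\left(31 + Y\right) b = \left(31 - 4\right) \left(-8\right) = 27 \left(-8\right) = -216$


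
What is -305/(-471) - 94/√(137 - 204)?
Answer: 305/471 + 94*I*√67/67 ≈ 0.64756 + 11.484*I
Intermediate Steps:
-305/(-471) - 94/√(137 - 204) = -305*(-1/471) - 94*(-I*√67/67) = 305/471 - 94*(-I*√67/67) = 305/471 - (-94)*I*√67/67 = 305/471 + 94*I*√67/67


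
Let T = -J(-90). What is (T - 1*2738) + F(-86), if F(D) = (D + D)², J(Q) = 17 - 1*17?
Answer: 26846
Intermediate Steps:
J(Q) = 0 (J(Q) = 17 - 17 = 0)
T = 0 (T = -1*0 = 0)
F(D) = 4*D² (F(D) = (2*D)² = 4*D²)
(T - 1*2738) + F(-86) = (0 - 1*2738) + 4*(-86)² = (0 - 2738) + 4*7396 = -2738 + 29584 = 26846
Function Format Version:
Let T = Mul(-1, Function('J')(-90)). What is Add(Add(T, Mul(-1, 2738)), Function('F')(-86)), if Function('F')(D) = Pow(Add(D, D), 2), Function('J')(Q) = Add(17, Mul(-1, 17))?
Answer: 26846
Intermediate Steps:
Function('J')(Q) = 0 (Function('J')(Q) = Add(17, -17) = 0)
T = 0 (T = Mul(-1, 0) = 0)
Function('F')(D) = Mul(4, Pow(D, 2)) (Function('F')(D) = Pow(Mul(2, D), 2) = Mul(4, Pow(D, 2)))
Add(Add(T, Mul(-1, 2738)), Function('F')(-86)) = Add(Add(0, Mul(-1, 2738)), Mul(4, Pow(-86, 2))) = Add(Add(0, -2738), Mul(4, 7396)) = Add(-2738, 29584) = 26846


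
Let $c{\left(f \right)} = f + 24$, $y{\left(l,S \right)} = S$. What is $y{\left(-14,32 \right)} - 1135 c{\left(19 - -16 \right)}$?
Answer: $-66933$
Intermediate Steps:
$c{\left(f \right)} = 24 + f$
$y{\left(-14,32 \right)} - 1135 c{\left(19 - -16 \right)} = 32 - 1135 \left(24 + \left(19 - -16\right)\right) = 32 - 1135 \left(24 + \left(19 + 16\right)\right) = 32 - 1135 \left(24 + 35\right) = 32 - 66965 = -66933$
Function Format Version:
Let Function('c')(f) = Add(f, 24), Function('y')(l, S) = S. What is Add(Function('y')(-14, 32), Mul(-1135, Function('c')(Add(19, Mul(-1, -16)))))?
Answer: -66933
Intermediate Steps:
Function('c')(f) = Add(24, f)
Add(Function('y')(-14, 32), Mul(-1135, Function('c')(Add(19, Mul(-1, -16))))) = Add(32, Mul(-1135, Add(24, Add(19, Mul(-1, -16))))) = Add(32, Mul(-1135, Add(24, Add(19, 16)))) = Add(32, Mul(-1135, Add(24, 35))) = Add(32, Mul(-1135, 59)) = Add(32, -66965) = -66933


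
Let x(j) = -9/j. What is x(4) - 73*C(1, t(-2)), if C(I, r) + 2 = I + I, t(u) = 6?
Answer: -9/4 ≈ -2.2500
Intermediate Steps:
C(I, r) = -2 + 2*I (C(I, r) = -2 + (I + I) = -2 + 2*I)
x(4) - 73*C(1, t(-2)) = -9/4 - 73*(-2 + 2*1) = -9*¼ - 73*(-2 + 2) = -9/4 - 73*0 = -9/4 + 0 = -9/4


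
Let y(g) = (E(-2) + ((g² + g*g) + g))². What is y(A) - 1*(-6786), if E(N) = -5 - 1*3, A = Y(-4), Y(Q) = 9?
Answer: 33355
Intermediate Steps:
A = 9
E(N) = -8 (E(N) = -5 - 3 = -8)
y(g) = (-8 + g + 2*g²)² (y(g) = (-8 + ((g² + g*g) + g))² = (-8 + ((g² + g²) + g))² = (-8 + (2*g² + g))² = (-8 + (g + 2*g²))² = (-8 + g + 2*g²)²)
y(A) - 1*(-6786) = (-8 + 9 + 2*9²)² - 1*(-6786) = (-8 + 9 + 2*81)² + 6786 = (-8 + 9 + 162)² + 6786 = 163² + 6786 = 26569 + 6786 = 33355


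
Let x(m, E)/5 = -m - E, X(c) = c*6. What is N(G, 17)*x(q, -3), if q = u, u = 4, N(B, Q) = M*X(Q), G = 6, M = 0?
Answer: 0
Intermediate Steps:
X(c) = 6*c
N(B, Q) = 0 (N(B, Q) = 0*(6*Q) = 0)
q = 4
x(m, E) = -5*E - 5*m (x(m, E) = 5*(-m - E) = 5*(-E - m) = -5*E - 5*m)
N(G, 17)*x(q, -3) = 0*(-5*(-3) - 5*4) = 0*(15 - 20) = 0*(-5) = 0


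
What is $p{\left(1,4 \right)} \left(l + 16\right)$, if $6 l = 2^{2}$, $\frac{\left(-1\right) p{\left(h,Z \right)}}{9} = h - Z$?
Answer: $450$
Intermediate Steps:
$p{\left(h,Z \right)} = - 9 h + 9 Z$ ($p{\left(h,Z \right)} = - 9 \left(h - Z\right) = - 9 h + 9 Z$)
$l = \frac{2}{3}$ ($l = \frac{2^{2}}{6} = \frac{1}{6} \cdot 4 = \frac{2}{3} \approx 0.66667$)
$p{\left(1,4 \right)} \left(l + 16\right) = \left(\left(-9\right) 1 + 9 \cdot 4\right) \left(\frac{2}{3} + 16\right) = \left(-9 + 36\right) \frac{50}{3} = 27 \cdot \frac{50}{3} = 450$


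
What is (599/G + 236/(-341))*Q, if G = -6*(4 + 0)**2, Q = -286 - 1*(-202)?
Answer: 1588405/2728 ≈ 582.26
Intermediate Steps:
Q = -84 (Q = -286 + 202 = -84)
G = -96 (G = -6*4**2 = -6*16 = -96)
(599/G + 236/(-341))*Q = (599/(-96) + 236/(-341))*(-84) = (599*(-1/96) + 236*(-1/341))*(-84) = (-599/96 - 236/341)*(-84) = -226915/32736*(-84) = 1588405/2728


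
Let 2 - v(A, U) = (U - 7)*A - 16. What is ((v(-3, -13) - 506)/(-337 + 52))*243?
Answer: 44388/95 ≈ 467.24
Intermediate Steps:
v(A, U) = 18 - A*(-7 + U) (v(A, U) = 2 - ((U - 7)*A - 16) = 2 - ((-7 + U)*A - 16) = 2 - (A*(-7 + U) - 16) = 2 - (-16 + A*(-7 + U)) = 2 + (16 - A*(-7 + U)) = 18 - A*(-7 + U))
((v(-3, -13) - 506)/(-337 + 52))*243 = (((18 + 7*(-3) - 1*(-3)*(-13)) - 506)/(-337 + 52))*243 = (((18 - 21 - 39) - 506)/(-285))*243 = ((-42 - 506)*(-1/285))*243 = -548*(-1/285)*243 = (548/285)*243 = 44388/95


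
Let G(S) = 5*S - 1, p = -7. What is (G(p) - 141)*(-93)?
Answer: 16461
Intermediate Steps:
G(S) = -1 + 5*S
(G(p) - 141)*(-93) = ((-1 + 5*(-7)) - 141)*(-93) = ((-1 - 35) - 141)*(-93) = (-36 - 141)*(-93) = -177*(-93) = 16461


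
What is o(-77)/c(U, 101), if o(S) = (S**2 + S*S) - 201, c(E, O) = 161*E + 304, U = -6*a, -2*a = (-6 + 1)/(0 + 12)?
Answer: 46628/411 ≈ 113.45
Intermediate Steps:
a = 5/24 (a = -(-6 + 1)/(2*(0 + 12)) = -(-5)/(2*12) = -1/2*(-5/12) = 5/24 ≈ 0.20833)
U = -5/4 (U = -6*5/24 = -5/4 ≈ -1.2500)
c(E, O) = 304 + 161*E
o(S) = -201 + 2*S**2 (o(S) = (S**2 + S**2) - 201 = 2*S**2 - 201 = -201 + 2*S**2)
o(-77)/c(U, 101) = (-201 + 2*(-77)**2)/(304 + 161*(-5/4)) = (-201 + 2*5929)/(304 - 805/4) = (-201 + 11858)/(411/4) = 11657*(4/411) = 46628/411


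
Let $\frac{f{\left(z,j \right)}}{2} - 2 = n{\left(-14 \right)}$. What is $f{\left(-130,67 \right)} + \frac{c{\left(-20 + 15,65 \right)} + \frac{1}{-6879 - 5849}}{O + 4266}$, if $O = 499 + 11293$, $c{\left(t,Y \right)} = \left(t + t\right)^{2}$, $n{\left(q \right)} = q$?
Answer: $- \frac{4903996577}{204386224} \approx -23.994$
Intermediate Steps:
$c{\left(t,Y \right)} = 4 t^{2}$ ($c{\left(t,Y \right)} = \left(2 t\right)^{2} = 4 t^{2}$)
$f{\left(z,j \right)} = -24$ ($f{\left(z,j \right)} = 4 + 2 \left(-14\right) = 4 - 28 = -24$)
$O = 11792$
$f{\left(-130,67 \right)} + \frac{c{\left(-20 + 15,65 \right)} + \frac{1}{-6879 - 5849}}{O + 4266} = -24 + \frac{4 \left(-20 + 15\right)^{2} + \frac{1}{-6879 - 5849}}{11792 + 4266} = -24 + \frac{4 \left(-5\right)^{2} + \frac{1}{-12728}}{16058} = -24 + \left(4 \cdot 25 - \frac{1}{12728}\right) \frac{1}{16058} = -24 + \left(100 - \frac{1}{12728}\right) \frac{1}{16058} = -24 + \frac{1272799}{12728} \cdot \frac{1}{16058} = -24 + \frac{1272799}{204386224} = - \frac{4903996577}{204386224}$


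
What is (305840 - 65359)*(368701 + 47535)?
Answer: 100096849516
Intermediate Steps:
(305840 - 65359)*(368701 + 47535) = 240481*416236 = 100096849516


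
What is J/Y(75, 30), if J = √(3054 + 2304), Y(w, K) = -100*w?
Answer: -√5358/7500 ≈ -0.0097598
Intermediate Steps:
J = √5358 ≈ 73.198
J/Y(75, 30) = √5358/((-100*75)) = √5358/(-7500) = √5358*(-1/7500) = -√5358/7500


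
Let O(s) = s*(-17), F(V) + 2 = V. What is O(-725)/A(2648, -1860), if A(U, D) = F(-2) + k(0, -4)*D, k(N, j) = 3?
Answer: -12325/5584 ≈ -2.2072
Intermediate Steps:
F(V) = -2 + V
O(s) = -17*s
A(U, D) = -4 + 3*D (A(U, D) = (-2 - 2) + 3*D = -4 + 3*D)
O(-725)/A(2648, -1860) = (-17*(-725))/(-4 + 3*(-1860)) = 12325/(-4 - 5580) = 12325/(-5584) = 12325*(-1/5584) = -12325/5584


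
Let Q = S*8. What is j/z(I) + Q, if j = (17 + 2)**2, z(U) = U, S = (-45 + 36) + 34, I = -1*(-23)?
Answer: 4961/23 ≈ 215.70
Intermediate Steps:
I = 23
S = 25 (S = -9 + 34 = 25)
j = 361 (j = 19**2 = 361)
Q = 200 (Q = 25*8 = 200)
j/z(I) + Q = 361/23 + 200 = 4961/23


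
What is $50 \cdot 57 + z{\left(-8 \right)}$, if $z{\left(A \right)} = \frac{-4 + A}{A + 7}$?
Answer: $2862$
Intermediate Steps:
$z{\left(A \right)} = \frac{-4 + A}{7 + A}$
$50 \cdot 57 + z{\left(-8 \right)} = 50 \cdot 57 + \frac{-4 - 8}{7 - 8} = 2850 + \frac{1}{-1} \left(-12\right) = 2850 - -12 = 2850 + 12 = 2862$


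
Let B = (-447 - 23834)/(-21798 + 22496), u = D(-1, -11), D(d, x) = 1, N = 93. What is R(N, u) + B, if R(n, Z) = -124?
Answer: -110833/698 ≈ -158.79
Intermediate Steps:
u = 1
B = -24281/698 ≈ -34.787
R(N, u) + B = -124 - 24281/698 = -110833/698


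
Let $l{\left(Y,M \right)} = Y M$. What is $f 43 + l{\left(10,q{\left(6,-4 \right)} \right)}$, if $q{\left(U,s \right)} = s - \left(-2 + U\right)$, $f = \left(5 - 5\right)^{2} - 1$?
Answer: $-123$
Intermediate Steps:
$f = -1$ ($f = 0^{2} - 1 = 0 - 1 = -1$)
$q{\left(U,s \right)} = 2 + s - U$ ($q{\left(U,s \right)} = s - \left(-2 + U\right) = 2 + s - U$)
$l{\left(Y,M \right)} = M Y$
$f 43 + l{\left(10,q{\left(6,-4 \right)} \right)} = \left(-1\right) 43 + \left(2 - 4 - 6\right) 10 = -43 + \left(2 - 4 - 6\right) 10 = -43 - 80 = -123$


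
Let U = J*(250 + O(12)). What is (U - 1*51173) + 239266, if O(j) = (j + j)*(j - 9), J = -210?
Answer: 120473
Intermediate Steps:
O(j) = 2*j*(-9 + j) (O(j) = (2*j)*(-9 + j) = 2*j*(-9 + j))
U = -67620 (U = -210*(250 + 2*12*(-9 + 12)) = -210*(250 + 2*12*3) = -210*(250 + 72) = -210*322 = -67620)
(U - 1*51173) + 239266 = (-67620 - 1*51173) + 239266 = (-67620 - 51173) + 239266 = -118793 + 239266 = 120473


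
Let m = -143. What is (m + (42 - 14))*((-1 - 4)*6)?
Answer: 3450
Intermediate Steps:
(m + (42 - 14))*((-1 - 4)*6) = (-143 + (42 - 14))*((-1 - 4)*6) = (-143 + 28)*(-5*6) = -115*(-30) = 3450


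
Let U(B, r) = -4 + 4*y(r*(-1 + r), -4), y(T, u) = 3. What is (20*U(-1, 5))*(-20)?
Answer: -3200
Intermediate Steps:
U(B, r) = 8 (U(B, r) = -4 + 4*3 = -4 + 12 = 8)
(20*U(-1, 5))*(-20) = (20*8)*(-20) = 160*(-20) = -3200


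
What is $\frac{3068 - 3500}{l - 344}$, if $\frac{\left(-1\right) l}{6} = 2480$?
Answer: $\frac{54}{1903} \approx 0.028376$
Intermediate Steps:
$l = -14880$ ($l = \left(-6\right) 2480 = -14880$)
$\frac{3068 - 3500}{l - 344} = \frac{3068 - 3500}{-14880 - 344} = - \frac{432}{-15224} = \left(-432\right) \left(- \frac{1}{15224}\right) = \frac{54}{1903}$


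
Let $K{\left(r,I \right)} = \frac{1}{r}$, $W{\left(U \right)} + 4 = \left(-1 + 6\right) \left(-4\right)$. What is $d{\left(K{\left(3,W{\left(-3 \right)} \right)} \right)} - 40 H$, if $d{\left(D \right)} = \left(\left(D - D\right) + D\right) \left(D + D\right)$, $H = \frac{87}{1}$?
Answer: $- \frac{31318}{9} \approx -3479.8$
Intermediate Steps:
$W{\left(U \right)} = -24$ ($W{\left(U \right)} = -4 + \left(-1 + 6\right) \left(-4\right) = -4 + 5 \left(-4\right) = -4 - 20 = -24$)
$H = 87$ ($H = 87 \cdot 1 = 87$)
$d{\left(D \right)} = 2 D^{2}$ ($d{\left(D \right)} = \left(0 + D\right) 2 D = D 2 D = 2 D^{2}$)
$d{\left(K{\left(3,W{\left(-3 \right)} \right)} \right)} - 40 H = 2 \left(\frac{1}{3}\right)^{2} - 3480 = \frac{2}{9} - 3480 = - \frac{31318}{9}$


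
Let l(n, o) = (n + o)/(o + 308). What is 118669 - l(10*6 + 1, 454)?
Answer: 90425263/762 ≈ 1.1867e+5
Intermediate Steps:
l(n, o) = (n + o)/(308 + o)
118669 - l(10*6 + 1, 454) = 118669 - ((10*6 + 1) + 454)/(308 + 454) = 118669 - ((60 + 1) + 454)/762 = 118669 - (61 + 454)/762 = 118669 - 515/762 = 90425263/762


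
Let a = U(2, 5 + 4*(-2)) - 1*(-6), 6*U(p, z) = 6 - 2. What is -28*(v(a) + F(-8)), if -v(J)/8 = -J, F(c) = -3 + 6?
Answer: -4732/3 ≈ -1577.3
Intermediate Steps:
U(p, z) = ⅔ (U(p, z) = (6 - 2)/6 = (⅙)*4 = ⅔)
F(c) = 3
a = 20/3 (a = ⅔ - 1*(-6) = ⅔ + 6 = 20/3 ≈ 6.6667)
v(J) = 8*J (v(J) = -(-8)*J = 8*J)
-28*(v(a) + F(-8)) = -28*(8*(20/3) + 3) = -28*(160/3 + 3) = -28*169/3 = -4732/3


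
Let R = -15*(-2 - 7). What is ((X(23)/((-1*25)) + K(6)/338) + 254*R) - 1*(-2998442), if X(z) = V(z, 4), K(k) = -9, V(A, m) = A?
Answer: 25626577401/8450 ≈ 3.0327e+6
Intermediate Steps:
X(z) = z
R = 135 (R = -15*(-9) = 135)
((X(23)/((-1*25)) + K(6)/338) + 254*R) - 1*(-2998442) = ((23/((-1*25)) - 9/338) + 254*135) - 1*(-2998442) = ((23/(-25) - 9*1/338) + 34290) + 2998442 = ((23*(-1/25) - 9/338) + 34290) + 2998442 = ((-23/25 - 9/338) + 34290) + 2998442 = (-7999/8450 + 34290) + 2998442 = 289742501/8450 + 2998442 = 25626577401/8450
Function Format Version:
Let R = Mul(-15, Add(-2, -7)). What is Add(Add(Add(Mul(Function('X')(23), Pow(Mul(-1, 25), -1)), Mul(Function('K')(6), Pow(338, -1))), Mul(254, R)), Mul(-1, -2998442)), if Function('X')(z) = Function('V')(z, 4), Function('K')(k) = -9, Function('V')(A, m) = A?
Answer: Rational(25626577401, 8450) ≈ 3.0327e+6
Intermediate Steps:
Function('X')(z) = z
R = 135 (R = Mul(-15, -9) = 135)
Add(Add(Add(Mul(Function('X')(23), Pow(Mul(-1, 25), -1)), Mul(Function('K')(6), Pow(338, -1))), Mul(254, R)), Mul(-1, -2998442)) = Add(Add(Add(Mul(23, Pow(Mul(-1, 25), -1)), Mul(-9, Pow(338, -1))), Mul(254, 135)), Mul(-1, -2998442)) = Add(Add(Add(Mul(23, Pow(-25, -1)), Mul(-9, Rational(1, 338))), 34290), 2998442) = Add(Add(Add(Mul(23, Rational(-1, 25)), Rational(-9, 338)), 34290), 2998442) = Add(Add(Add(Rational(-23, 25), Rational(-9, 338)), 34290), 2998442) = Add(Add(Rational(-7999, 8450), 34290), 2998442) = Add(Rational(289742501, 8450), 2998442) = Rational(25626577401, 8450)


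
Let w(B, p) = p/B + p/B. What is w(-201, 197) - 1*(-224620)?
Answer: 45148226/201 ≈ 2.2462e+5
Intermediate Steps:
w(B, p) = 2*p/B
w(-201, 197) - 1*(-224620) = 2*197/(-201) - 1*(-224620) = 2*197*(-1/201) + 224620 = -394/201 + 224620 = 45148226/201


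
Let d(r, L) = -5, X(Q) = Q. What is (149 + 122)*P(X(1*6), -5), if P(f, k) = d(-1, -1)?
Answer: -1355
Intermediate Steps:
P(f, k) = -5
(149 + 122)*P(X(1*6), -5) = (149 + 122)*(-5) = 271*(-5) = -1355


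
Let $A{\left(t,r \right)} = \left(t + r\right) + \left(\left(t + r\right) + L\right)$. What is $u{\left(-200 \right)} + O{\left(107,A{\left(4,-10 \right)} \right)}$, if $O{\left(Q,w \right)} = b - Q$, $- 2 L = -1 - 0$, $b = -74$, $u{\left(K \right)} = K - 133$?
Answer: $-514$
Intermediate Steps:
$u{\left(K \right)} = -133 + K$
$L = \frac{1}{2}$ ($L = - \frac{-1 - 0}{2} = - \frac{-1 + 0}{2} = \left(- \frac{1}{2}\right) \left(-1\right) = \frac{1}{2} \approx 0.5$)
$A{\left(t,r \right)} = \frac{1}{2} + 2 r + 2 t$ ($A{\left(t,r \right)} = \left(t + r\right) + \left(\left(t + r\right) + \frac{1}{2}\right) = \left(r + t\right) + \left(\left(r + t\right) + \frac{1}{2}\right) = \left(r + t\right) + \left(\frac{1}{2} + r + t\right) = \frac{1}{2} + 2 r + 2 t$)
$O{\left(Q,w \right)} = -74 - Q$
$u{\left(-200 \right)} + O{\left(107,A{\left(4,-10 \right)} \right)} = \left(-133 - 200\right) - 181 = -333 - 181 = -514$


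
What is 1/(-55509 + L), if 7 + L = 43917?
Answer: -1/11599 ≈ -8.6214e-5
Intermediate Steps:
L = 43910 (L = -7 + 43917 = 43910)
1/(-55509 + L) = 1/(-55509 + 43910) = 1/(-11599) = -1/11599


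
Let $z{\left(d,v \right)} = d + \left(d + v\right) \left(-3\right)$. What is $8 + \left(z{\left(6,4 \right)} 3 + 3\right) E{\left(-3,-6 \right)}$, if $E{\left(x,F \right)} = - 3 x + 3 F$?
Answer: $629$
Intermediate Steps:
$z{\left(d,v \right)} = - 3 v - 2 d$ ($z{\left(d,v \right)} = d - \left(3 d + 3 v\right) = - 3 v - 2 d$)
$8 + \left(z{\left(6,4 \right)} 3 + 3\right) E{\left(-3,-6 \right)} = 8 + \left(\left(\left(-3\right) 4 - 12\right) 3 + 3\right) \left(\left(-3\right) \left(-3\right) + 3 \left(-6\right)\right) = 8 + \left(\left(-12 - 12\right) 3 + 3\right) \left(9 - 18\right) = 8 + \left(\left(-24\right) 3 + 3\right) \left(-9\right) = 8 + \left(-72 + 3\right) \left(-9\right) = 8 - -621 = 8 + 621 = 629$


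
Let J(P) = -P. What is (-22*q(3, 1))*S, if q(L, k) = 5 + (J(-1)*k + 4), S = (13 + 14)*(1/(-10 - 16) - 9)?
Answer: 697950/13 ≈ 53688.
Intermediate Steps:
S = -6345/26 (S = 27*(1/(-26) - 9) = 27*(-1/26 - 9) = 27*(-235/26) = -6345/26 ≈ -244.04)
q(L, k) = 9 + k (q(L, k) = 5 + ((-1*(-1))*k + 4) = 5 + (1*k + 4) = 5 + (k + 4) = 5 + (4 + k) = 9 + k)
(-22*q(3, 1))*S = -22*(9 + 1)*(-6345/26) = -22*10*(-6345/26) = -220*(-6345/26) = 697950/13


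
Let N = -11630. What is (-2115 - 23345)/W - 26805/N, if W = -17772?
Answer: 38623913/10334418 ≈ 3.7374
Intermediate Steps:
(-2115 - 23345)/W - 26805/N = (-2115 - 23345)/(-17772) - 26805/(-11630) = -25460*(-1/17772) - 26805*(-1/11630) = 6365/4443 + 5361/2326 = 38623913/10334418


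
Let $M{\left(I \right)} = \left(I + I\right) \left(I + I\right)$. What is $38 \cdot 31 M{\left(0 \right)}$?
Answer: $0$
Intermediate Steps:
$M{\left(I \right)} = 4 I^{2}$ ($M{\left(I \right)} = 2 I 2 I = 4 I^{2}$)
$38 \cdot 31 M{\left(0 \right)} = 38 \cdot 31 \cdot 4 \cdot 0^{2} = 1178 \cdot 4 \cdot 0 = 1178 \cdot 0 = 0$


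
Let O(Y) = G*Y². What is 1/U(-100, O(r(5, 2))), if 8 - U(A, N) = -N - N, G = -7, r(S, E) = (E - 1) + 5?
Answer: -1/496 ≈ -0.0020161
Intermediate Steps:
r(S, E) = 4 + E (r(S, E) = (-1 + E) + 5 = 4 + E)
O(Y) = -7*Y²
U(A, N) = 8 + 2*N (U(A, N) = 8 - (-N - N) = 8 - (-2)*N = 8 + 2*N)
1/U(-100, O(r(5, 2))) = 1/(8 + 2*(-7*(4 + 2)²)) = 1/(8 + 2*(-7*6²)) = 1/(8 + 2*(-7*36)) = 1/(8 + 2*(-252)) = 1/(8 - 504) = 1/(-496) = -1/496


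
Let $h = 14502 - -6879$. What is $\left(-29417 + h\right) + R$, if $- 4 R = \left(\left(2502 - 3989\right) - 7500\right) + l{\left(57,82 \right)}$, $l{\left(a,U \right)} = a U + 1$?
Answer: $-6958$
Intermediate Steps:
$l{\left(a,U \right)} = 1 + U a$ ($l{\left(a,U \right)} = U a + 1 = 1 + U a$)
$R = 1078$ ($R = - \frac{\left(\left(2502 - 3989\right) - 7500\right) + \left(1 + 82 \cdot 57\right)}{4} = - \frac{\left(-1487 - 7500\right) + \left(1 + 4674\right)}{4} = - \frac{-8987 + 4675}{4} = \left(- \frac{1}{4}\right) \left(-4312\right) = 1078$)
$h = 21381$ ($h = 14502 + 6879 = 21381$)
$\left(-29417 + h\right) + R = \left(-29417 + 21381\right) + 1078 = -8036 + 1078 = -6958$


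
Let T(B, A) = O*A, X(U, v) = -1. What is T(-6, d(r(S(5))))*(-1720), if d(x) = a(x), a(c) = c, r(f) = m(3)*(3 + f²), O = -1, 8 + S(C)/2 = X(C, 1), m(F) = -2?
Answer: -1124880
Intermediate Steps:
S(C) = -18 (S(C) = -16 + 2*(-1) = -16 - 2 = -18)
r(f) = -6 - 2*f² (r(f) = -2*(3 + f²) = -6 - 2*f²)
d(x) = x
T(B, A) = -A
T(-6, d(r(S(5))))*(-1720) = -(-6 - 2*(-18)²)*(-1720) = -(-6 - 2*324)*(-1720) = -(-6 - 648)*(-1720) = -1*(-654)*(-1720) = 654*(-1720) = -1124880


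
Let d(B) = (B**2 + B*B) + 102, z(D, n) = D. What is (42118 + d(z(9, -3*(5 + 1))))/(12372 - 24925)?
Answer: -42382/12553 ≈ -3.3762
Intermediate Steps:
d(B) = 102 + 2*B**2 (d(B) = (B**2 + B**2) + 102 = 2*B**2 + 102 = 102 + 2*B**2)
(42118 + d(z(9, -3*(5 + 1))))/(12372 - 24925) = (42118 + (102 + 2*9**2))/(12372 - 24925) = (42118 + (102 + 2*81))/(-12553) = (42118 + (102 + 162))*(-1/12553) = (42118 + 264)*(-1/12553) = 42382*(-1/12553) = -42382/12553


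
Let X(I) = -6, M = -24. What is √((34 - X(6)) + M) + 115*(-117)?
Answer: -13451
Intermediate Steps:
√((34 - X(6)) + M) + 115*(-117) = √((34 - 1*(-6)) - 24) + 115*(-117) = √((34 + 6) - 24) - 13455 = √(40 - 24) - 13455 = √16 - 13455 = 4 - 13455 = -13451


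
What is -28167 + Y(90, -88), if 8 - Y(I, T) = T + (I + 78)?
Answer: -28239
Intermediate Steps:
Y(I, T) = -70 - I - T (Y(I, T) = 8 - (T + (I + 78)) = 8 - (T + (78 + I)) = 8 - (78 + I + T) = 8 + (-78 - I - T) = -70 - I - T)
-28167 + Y(90, -88) = -28167 + (-70 - 1*90 - 1*(-88)) = -28167 + (-70 - 90 + 88) = -28167 - 72 = -28239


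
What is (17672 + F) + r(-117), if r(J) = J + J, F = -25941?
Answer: -8503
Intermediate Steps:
r(J) = 2*J
(17672 + F) + r(-117) = (17672 - 25941) + 2*(-117) = -8269 - 234 = -8503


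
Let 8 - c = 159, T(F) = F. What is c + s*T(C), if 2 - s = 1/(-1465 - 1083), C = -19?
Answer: -481591/2548 ≈ -189.01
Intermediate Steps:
s = 5097/2548 (s = 2 - 1/(-1465 - 1083) = 2 - 1/(-2548) = 2 - 1*(-1/2548) = 2 + 1/2548 = 5097/2548 ≈ 2.0004)
c = -151 (c = 8 - 1*159 = 8 - 159 = -151)
c + s*T(C) = -151 + (5097/2548)*(-19) = -151 - 96843/2548 = -481591/2548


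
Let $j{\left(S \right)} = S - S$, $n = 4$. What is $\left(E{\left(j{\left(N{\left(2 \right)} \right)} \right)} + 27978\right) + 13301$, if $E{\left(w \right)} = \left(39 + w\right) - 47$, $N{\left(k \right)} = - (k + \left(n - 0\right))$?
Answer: $41271$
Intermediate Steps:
$N{\left(k \right)} = -4 - k$ ($N{\left(k \right)} = - (k + \left(4 - 0\right)) = - (k + \left(4 + 0\right)) = - (k + 4) = - (4 + k) = -4 - k$)
$j{\left(S \right)} = 0$
$E{\left(w \right)} = -8 + w$
$\left(E{\left(j{\left(N{\left(2 \right)} \right)} \right)} + 27978\right) + 13301 = \left(\left(-8 + 0\right) + 27978\right) + 13301 = \left(-8 + 27978\right) + 13301 = 27970 + 13301 = 41271$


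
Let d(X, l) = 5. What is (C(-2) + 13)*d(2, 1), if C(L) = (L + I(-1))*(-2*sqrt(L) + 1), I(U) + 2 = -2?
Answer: 35 + 60*I*sqrt(2) ≈ 35.0 + 84.853*I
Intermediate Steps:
I(U) = -4 (I(U) = -2 - 2 = -4)
C(L) = (1 - 2*sqrt(L))*(-4 + L) (C(L) = (L - 4)*(-2*sqrt(L) + 1) = (-4 + L)*(1 - 2*sqrt(L)) = (1 - 2*sqrt(L))*(-4 + L))
(C(-2) + 13)*d(2, 1) = ((-4 - 2 - (-4)*I*sqrt(2) + 8*sqrt(-2)) + 13)*5 = ((-4 - 2 - (-4)*I*sqrt(2) + 8*(I*sqrt(2))) + 13)*5 = ((-4 - 2 + 4*I*sqrt(2) + 8*I*sqrt(2)) + 13)*5 = ((-6 + 12*I*sqrt(2)) + 13)*5 = (7 + 12*I*sqrt(2))*5 = 35 + 60*I*sqrt(2)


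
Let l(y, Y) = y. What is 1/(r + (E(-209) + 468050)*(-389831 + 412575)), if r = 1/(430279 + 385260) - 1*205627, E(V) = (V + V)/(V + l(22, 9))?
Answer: 13864163/147586433218737024 ≈ 9.3939e-11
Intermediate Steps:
E(V) = 2*V/(22 + V) (E(V) = (V + V)/(V + 22) = (2*V)/(22 + V) = 2*V/(22 + V))
r = -167696837952/815539 (r = 1/815539 - 205627 = -167696837952/815539 ≈ -2.0563e+5)
1/(r + (E(-209) + 468050)*(-389831 + 412575)) = 1/(-167696837952/815539 + (2*(-209)/(22 - 209) + 468050)*(-389831 + 412575)) = 1/(-167696837952/815539 + (2*(-209)/(-187) + 468050)*22744) = 1/(-167696837952/815539 + (2*(-209)*(-1/187) + 468050)*22744) = 1/(-167696837952/815539 + (38/17 + 468050)*22744) = 1/(-167696837952/815539 + (7956888/17)*22744) = 1/(-167696837952/815539 + 180971460672/17) = 1/(147586433218737024/13864163) = 13864163/147586433218737024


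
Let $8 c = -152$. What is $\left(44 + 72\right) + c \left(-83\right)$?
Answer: $1693$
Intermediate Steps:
$c = -19$ ($c = \frac{1}{8} \left(-152\right) = -19$)
$\left(44 + 72\right) + c \left(-83\right) = \left(44 + 72\right) - -1577 = 116 + 1577 = 1693$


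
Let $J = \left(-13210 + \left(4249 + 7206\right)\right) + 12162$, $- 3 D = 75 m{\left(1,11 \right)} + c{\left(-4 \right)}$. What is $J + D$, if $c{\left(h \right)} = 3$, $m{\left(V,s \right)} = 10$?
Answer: $10156$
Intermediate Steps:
$D = -251$ ($D = - \frac{75 \cdot 10 + 3}{3} = - \frac{750 + 3}{3} = \left(- \frac{1}{3}\right) 753 = -251$)
$J = 10407$ ($J = \left(-13210 + 11455\right) + 12162 = -1755 + 12162 = 10407$)
$J + D = 10407 - 251 = 10156$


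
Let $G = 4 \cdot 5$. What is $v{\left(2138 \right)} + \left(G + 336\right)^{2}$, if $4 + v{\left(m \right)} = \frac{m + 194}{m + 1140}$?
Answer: $\frac{18883174}{149} \approx 1.2673 \cdot 10^{5}$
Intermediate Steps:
$G = 20$
$v{\left(m \right)} = -4 + \frac{194 + m}{1140 + m}$ ($v{\left(m \right)} = -4 + \frac{m + 194}{m + 1140} = -4 + \frac{194 + m}{1140 + m}$)
$v{\left(2138 \right)} + \left(G + 336\right)^{2} = \frac{-4366 - 6414}{1140 + 2138} + \left(20 + 336\right)^{2} = \frac{-4366 - 6414}{3278} + 356^{2} = \frac{1}{3278} \left(-10780\right) + 126736 = - \frac{490}{149} + 126736 = \frac{18883174}{149}$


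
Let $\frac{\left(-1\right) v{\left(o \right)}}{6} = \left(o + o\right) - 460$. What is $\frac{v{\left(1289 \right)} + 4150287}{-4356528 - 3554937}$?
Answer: $- \frac{1379193}{2637155} \approx -0.52299$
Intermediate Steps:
$v{\left(o \right)} = 2760 - 12 o$ ($v{\left(o \right)} = - 6 \left(\left(o + o\right) - 460\right) = - 6 \left(2 o - 460\right) = - 6 \left(-460 + 2 o\right) = 2760 - 12 o$)
$\frac{v{\left(1289 \right)} + 4150287}{-4356528 - 3554937} = \frac{\left(2760 - 15468\right) + 4150287}{-4356528 - 3554937} = \frac{\left(2760 - 15468\right) + 4150287}{-7911465} = \left(-12708 + 4150287\right) \left(- \frac{1}{7911465}\right) = 4137579 \left(- \frac{1}{7911465}\right) = - \frac{1379193}{2637155}$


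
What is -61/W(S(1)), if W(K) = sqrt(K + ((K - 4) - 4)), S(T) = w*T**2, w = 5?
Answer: -61*sqrt(2)/2 ≈ -43.134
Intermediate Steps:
S(T) = 5*T**2
W(K) = sqrt(-8 + 2*K) (W(K) = sqrt(K + ((-4 + K) - 4)) = sqrt(K + (-8 + K)) = sqrt(-8 + 2*K))
-61/W(S(1)) = -61/sqrt(-8 + 2*(5*1**2)) = -61/sqrt(-8 + 2*(5*1)) = -61/sqrt(-8 + 2*5) = -61/sqrt(-8 + 10) = -61/sqrt(2) = (sqrt(2)/2)*(-61) = -61*sqrt(2)/2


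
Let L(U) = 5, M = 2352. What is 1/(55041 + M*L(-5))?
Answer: 1/66801 ≈ 1.4970e-5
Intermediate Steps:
1/(55041 + M*L(-5)) = 1/(55041 + 2352*5) = 1/(55041 + 11760) = 1/66801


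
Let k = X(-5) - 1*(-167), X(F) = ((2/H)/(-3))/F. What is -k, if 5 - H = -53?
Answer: -72646/435 ≈ -167.00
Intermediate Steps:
H = 58 (H = 5 - 1*(-53) = 5 + 53 = 58)
X(F) = -1/(87*F) (X(F) = ((2/58)/(-3))/F = ((2*(1/58))*(-⅓))/F = ((1/29)*(-⅓))/F = -1/(87*F))
k = 72646/435 (k = -1/87/(-5) - 1*(-167) = -1/87*(-⅕) + 167 = 1/435 + 167 = 72646/435 ≈ 167.00)
-k = -1*72646/435 = -72646/435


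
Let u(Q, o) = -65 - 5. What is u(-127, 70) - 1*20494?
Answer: -20564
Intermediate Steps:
u(Q, o) = -70
u(-127, 70) - 1*20494 = -70 - 1*20494 = -70 - 20494 = -20564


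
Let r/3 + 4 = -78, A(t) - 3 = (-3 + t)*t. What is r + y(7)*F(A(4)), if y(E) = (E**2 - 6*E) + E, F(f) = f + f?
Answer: -50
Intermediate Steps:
A(t) = 3 + t*(-3 + t) (A(t) = 3 + (-3 + t)*t = 3 + t*(-3 + t))
F(f) = 2*f
r = -246 (r = -12 + 3*(-78) = -12 - 234 = -246)
y(E) = E**2 - 5*E
r + y(7)*F(A(4)) = -246 + (7*(-5 + 7))*(2*(3 + 4**2 - 3*4)) = -246 + (7*2)*(2*(3 + 16 - 12)) = -246 + 14*(2*7) = -246 + 14*14 = -246 + 196 = -50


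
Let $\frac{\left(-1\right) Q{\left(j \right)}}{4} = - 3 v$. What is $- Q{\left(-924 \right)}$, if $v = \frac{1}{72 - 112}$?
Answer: $\frac{3}{10} \approx 0.3$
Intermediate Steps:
$v = - \frac{1}{40}$ ($v = \frac{1}{-40} = - \frac{1}{40} \approx -0.025$)
$Q{\left(j \right)} = - \frac{3}{10}$ ($Q{\left(j \right)} = - 4 \left(\left(-3\right) \left(- \frac{1}{40}\right)\right) = \left(-4\right) \frac{3}{40} = - \frac{3}{10}$)
$- Q{\left(-924 \right)} = \left(-1\right) \left(- \frac{3}{10}\right) = \frac{3}{10}$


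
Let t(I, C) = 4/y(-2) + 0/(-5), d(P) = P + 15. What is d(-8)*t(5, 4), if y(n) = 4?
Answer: 7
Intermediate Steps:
d(P) = 15 + P
t(I, C) = 1 (t(I, C) = 4/4 + 0/(-5) = 4*(¼) + 0*(-⅕) = 1 + 0 = 1)
d(-8)*t(5, 4) = (15 - 8)*1 = 7*1 = 7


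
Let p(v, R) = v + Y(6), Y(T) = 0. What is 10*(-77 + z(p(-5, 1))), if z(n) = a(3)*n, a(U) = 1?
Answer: -820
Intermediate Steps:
p(v, R) = v (p(v, R) = v + 0 = v)
z(n) = n (z(n) = 1*n = n)
10*(-77 + z(p(-5, 1))) = 10*(-77 - 5) = 10*(-82) = -820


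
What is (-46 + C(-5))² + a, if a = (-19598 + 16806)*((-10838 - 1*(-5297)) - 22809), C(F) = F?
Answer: 79155801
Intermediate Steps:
a = 79153200 (a = -2792*((-10838 + 5297) - 22809) = -2792*(-5541 - 22809) = -2792*(-28350) = 79153200)
(-46 + C(-5))² + a = (-46 - 5)² + 79153200 = (-51)² + 79153200 = 2601 + 79153200 = 79155801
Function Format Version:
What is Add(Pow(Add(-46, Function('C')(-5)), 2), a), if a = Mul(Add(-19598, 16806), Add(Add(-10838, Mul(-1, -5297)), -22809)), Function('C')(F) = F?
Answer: 79155801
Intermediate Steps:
a = 79153200 (a = Mul(-2792, Add(Add(-10838, 5297), -22809)) = Mul(-2792, Add(-5541, -22809)) = Mul(-2792, -28350) = 79153200)
Add(Pow(Add(-46, Function('C')(-5)), 2), a) = Add(Pow(Add(-46, -5), 2), 79153200) = Add(Pow(-51, 2), 79153200) = Add(2601, 79153200) = 79155801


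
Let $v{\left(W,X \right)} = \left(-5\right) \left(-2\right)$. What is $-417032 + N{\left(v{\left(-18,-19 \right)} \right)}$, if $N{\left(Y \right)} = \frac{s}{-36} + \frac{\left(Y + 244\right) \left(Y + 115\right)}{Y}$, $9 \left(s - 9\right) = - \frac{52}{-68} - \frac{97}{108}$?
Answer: $- \frac{246188778919}{594864} \approx -4.1386 \cdot 10^{5}$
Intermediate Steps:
$s = \frac{148471}{16524}$ ($s = 9 + \frac{- \frac{52}{-68} - \frac{97}{108}}{9} = 9 + \frac{\left(-52\right) \left(- \frac{1}{68}\right) - \frac{97}{108}}{9} = 9 + \frac{\frac{13}{17} - \frac{97}{108}}{9} = 9 + \frac{1}{9} \left(- \frac{245}{1836}\right) = 9 - \frac{245}{16524} = \frac{148471}{16524} \approx 8.9852$)
$v{\left(W,X \right)} = 10$
$N{\left(Y \right)} = - \frac{148471}{594864} + \frac{\left(115 + Y\right) \left(244 + Y\right)}{Y}$ ($N{\left(Y \right)} = \frac{148471}{16524 \left(-36\right)} + \frac{\left(Y + 244\right) \left(Y + 115\right)}{Y} = \frac{148471}{16524} \left(- \frac{1}{36}\right) + \frac{\left(244 + Y\right) \left(115 + Y\right)}{Y} = - \frac{148471}{594864} + \frac{\left(115 + Y\right) \left(244 + Y\right)}{Y}$)
$-417032 + N{\left(v{\left(-18,-19 \right)} \right)} = -417032 + \left(\frac{213407705}{594864} + 10 + \frac{28060}{10}\right) = -417032 + \left(\frac{213407705}{594864} + 10 + 28060 \cdot \frac{1}{10}\right) = -417032 + \left(\frac{213407705}{594864} + 10 + 2806\right) = -417032 + \frac{1888544729}{594864} = - \frac{246188778919}{594864}$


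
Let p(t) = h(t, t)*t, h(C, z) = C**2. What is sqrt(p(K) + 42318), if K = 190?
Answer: sqrt(6901318) ≈ 2627.0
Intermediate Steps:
p(t) = t**3 (p(t) = t**2*t = t**3)
sqrt(p(K) + 42318) = sqrt(190**3 + 42318) = sqrt(6859000 + 42318) = sqrt(6901318)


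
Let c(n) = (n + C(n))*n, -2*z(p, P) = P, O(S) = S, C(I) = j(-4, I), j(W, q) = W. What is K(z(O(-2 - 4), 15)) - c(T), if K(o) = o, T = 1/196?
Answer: -287337/38416 ≈ -7.4796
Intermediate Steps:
C(I) = -4
z(p, P) = -P/2
T = 1/196 ≈ 0.0051020
c(n) = n*(-4 + n) (c(n) = (n - 4)*n = (-4 + n)*n = n*(-4 + n))
K(z(O(-2 - 4), 15)) - c(T) = -1/2*15 - (-4 + 1/196)/196 = -15/2 - (-783)/(196*196) = -15/2 - 1*(-783/38416) = -15/2 + 783/38416 = -287337/38416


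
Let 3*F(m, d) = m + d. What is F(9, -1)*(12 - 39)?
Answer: -72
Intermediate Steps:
F(m, d) = d/3 + m/3 (F(m, d) = (m + d)/3 = (d + m)/3 = d/3 + m/3)
F(9, -1)*(12 - 39) = ((⅓)*(-1) + (⅓)*9)*(12 - 39) = (-⅓ + 3)*(-27) = (8/3)*(-27) = -72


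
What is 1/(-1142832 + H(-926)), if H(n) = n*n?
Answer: -1/285356 ≈ -3.5044e-6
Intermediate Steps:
H(n) = n²
1/(-1142832 + H(-926)) = 1/(-1142832 + (-926)²) = 1/(-1142832 + 857476) = 1/(-285356) = -1/285356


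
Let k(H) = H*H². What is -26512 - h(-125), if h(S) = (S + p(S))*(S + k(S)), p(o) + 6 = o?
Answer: -500058512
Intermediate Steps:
p(o) = -6 + o
k(H) = H³
h(S) = (-6 + 2*S)*(S + S³) (h(S) = (S + (-6 + S))*(S + S³) = (-6 + 2*S)*(S + S³))
-26512 - h(-125) = -26512 - 2*(-125)*(-3 - 125 + (-125)³ - 3*(-125)²) = -26512 - 2*(-125)*(-3 - 125 - 1953125 - 3*15625) = -26512 - 2*(-125)*(-3 - 125 - 1953125 - 46875) = -26512 - 2*(-125)*(-2000128) = -26512 - 1*500032000 = -26512 - 500032000 = -500058512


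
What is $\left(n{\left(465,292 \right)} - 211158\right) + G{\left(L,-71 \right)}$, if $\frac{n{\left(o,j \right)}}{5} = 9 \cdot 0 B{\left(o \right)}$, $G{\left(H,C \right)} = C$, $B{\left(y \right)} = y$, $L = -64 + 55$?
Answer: $-211229$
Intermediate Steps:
$L = -9$
$n{\left(o,j \right)} = 0$ ($n{\left(o,j \right)} = 5 \cdot 9 \cdot 0 o = 5 \cdot 0 o = 5 \cdot 0 = 0$)
$\left(n{\left(465,292 \right)} - 211158\right) + G{\left(L,-71 \right)} = \left(0 - 211158\right) - 71 = -211158 - 71 = -211229$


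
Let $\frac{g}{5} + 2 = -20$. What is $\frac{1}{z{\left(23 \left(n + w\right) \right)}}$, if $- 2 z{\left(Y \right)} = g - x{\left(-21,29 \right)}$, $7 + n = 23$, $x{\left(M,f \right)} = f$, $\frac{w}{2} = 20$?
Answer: $\frac{2}{139} \approx 0.014388$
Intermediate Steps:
$g = -110$ ($g = -10 + 5 \left(-20\right) = -10 - 100 = -110$)
$w = 40$ ($w = 2 \cdot 20 = 40$)
$n = 16$ ($n = -7 + 23 = 16$)
$z{\left(Y \right)} = \frac{139}{2}$ ($z{\left(Y \right)} = - \frac{-110 - 29}{2} = \left(- \frac{1}{2}\right) \left(-139\right) = \frac{139}{2}$)
$\frac{1}{z{\left(23 \left(n + w\right) \right)}} = \frac{1}{\frac{139}{2}} = \frac{2}{139}$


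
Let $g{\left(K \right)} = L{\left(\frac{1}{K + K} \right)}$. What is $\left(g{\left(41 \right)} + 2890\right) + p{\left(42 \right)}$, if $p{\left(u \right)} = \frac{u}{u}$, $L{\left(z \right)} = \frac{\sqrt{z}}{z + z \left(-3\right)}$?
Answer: $2891 - \frac{\sqrt{82}}{2} \approx 2886.5$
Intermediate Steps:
$L{\left(z \right)} = - \frac{1}{2 \sqrt{z}}$ ($L{\left(z \right)} = \frac{\sqrt{z}}{z - 3 z} = \frac{\sqrt{z}}{\left(-2\right) z} = - \frac{1}{2 z} \sqrt{z} = - \frac{1}{2 \sqrt{z}}$)
$p{\left(u \right)} = 1$
$g{\left(K \right)} = - \frac{\sqrt{2}}{2 \sqrt{\frac{1}{K}}}$ ($g{\left(K \right)} = - \frac{1}{2 \sqrt{\frac{1}{K + K}}} = - \frac{1}{2 \sqrt{\frac{1}{2 K}}} = - \frac{1}{2 \frac{\sqrt{2} \sqrt{\frac{1}{K}}}{2}} = - \frac{\sqrt{2} \frac{1}{\sqrt{\frac{1}{K}}}}{2} = - \frac{\sqrt{2}}{2 \sqrt{\frac{1}{K}}}$)
$\left(g{\left(41 \right)} + 2890\right) + p{\left(42 \right)} = \left(- \frac{\sqrt{2}}{2 \frac{\sqrt{41}}{41}} + 2890\right) + 1 = \left(- \frac{\sqrt{2} \frac{1}{\sqrt{\frac{1}{41}}}}{2} + 2890\right) + 1 = \left(- \frac{\sqrt{2} \sqrt{41}}{2} + 2890\right) + 1 = \left(- \frac{\sqrt{82}}{2} + 2890\right) + 1 = \left(2890 - \frac{\sqrt{82}}{2}\right) + 1 = 2891 - \frac{\sqrt{82}}{2}$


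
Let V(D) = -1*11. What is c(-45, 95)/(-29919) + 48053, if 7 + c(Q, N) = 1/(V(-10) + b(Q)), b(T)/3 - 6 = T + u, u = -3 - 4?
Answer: 71405653129/1485977 ≈ 48053.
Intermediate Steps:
u = -7
V(D) = -11
b(T) = -3 + 3*T (b(T) = 18 + 3*(T - 7) = 18 + 3*(-7 + T) = 18 + (-21 + 3*T) = -3 + 3*T)
c(Q, N) = -7 + 1/(-14 + 3*Q) (c(Q, N) = -7 + 1/(-11 + (-3 + 3*Q)) = -7 + 1/(-14 + 3*Q))
c(-45, 95)/(-29919) + 48053 = (3*(33 - 7*(-45))/(-14 + 3*(-45)))/(-29919) + 48053 = (3*(33 + 315)/(-14 - 135))*(-1/29919) + 48053 = (3*348/(-149))*(-1/29919) + 48053 = (3*(-1/149)*348)*(-1/29919) + 48053 = -1044/149*(-1/29919) + 48053 = 348/1485977 + 48053 = 71405653129/1485977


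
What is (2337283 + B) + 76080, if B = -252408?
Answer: 2160955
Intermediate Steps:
(2337283 + B) + 76080 = (2337283 - 252408) + 76080 = 2084875 + 76080 = 2160955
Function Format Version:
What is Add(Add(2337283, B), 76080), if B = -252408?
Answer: 2160955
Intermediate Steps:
Add(Add(2337283, B), 76080) = Add(Add(2337283, -252408), 76080) = Add(2084875, 76080) = 2160955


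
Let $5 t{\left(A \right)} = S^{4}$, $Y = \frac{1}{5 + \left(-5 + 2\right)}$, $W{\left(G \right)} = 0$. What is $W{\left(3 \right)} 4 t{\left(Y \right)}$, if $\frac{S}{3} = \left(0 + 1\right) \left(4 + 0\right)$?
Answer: $0$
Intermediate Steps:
$S = 12$ ($S = 3 \left(0 + 1\right) \left(4 + 0\right) = 3 \cdot 1 \cdot 4 = 3 \cdot 4 = 12$)
$Y = \frac{1}{2}$ ($Y = \frac{1}{5 - 3} = \frac{1}{2} \approx 0.5$)
$t{\left(A \right)} = \frac{20736}{5}$ ($t{\left(A \right)} = \frac{12^{4}}{5} = \frac{1}{5} \cdot 20736 = \frac{20736}{5}$)
$W{\left(3 \right)} 4 t{\left(Y \right)} = 0 \cdot 4 \cdot \frac{20736}{5} = 0 \cdot \frac{20736}{5} = 0$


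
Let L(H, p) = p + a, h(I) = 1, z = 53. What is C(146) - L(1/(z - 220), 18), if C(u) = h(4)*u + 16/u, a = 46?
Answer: 5994/73 ≈ 82.110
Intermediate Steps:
C(u) = u + 16/u (C(u) = 1*u + 16/u = u + 16/u)
L(H, p) = 46 + p (L(H, p) = p + 46 = 46 + p)
C(146) - L(1/(z - 220), 18) = (146 + 16/146) - (46 + 18) = (146 + 16*(1/146)) - 1*64 = (146 + 8/73) - 64 = 10666/73 - 64 = 5994/73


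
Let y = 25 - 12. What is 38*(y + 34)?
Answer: 1786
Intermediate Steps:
y = 13
38*(y + 34) = 38*(13 + 34) = 38*47 = 1786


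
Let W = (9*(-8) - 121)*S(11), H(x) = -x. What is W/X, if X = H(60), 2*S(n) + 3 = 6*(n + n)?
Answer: 8299/40 ≈ 207.48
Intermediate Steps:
S(n) = -3/2 + 6*n (S(n) = -3/2 + (6*(n + n))/2 = -3/2 + (6*(2*n))/2 = -3/2 + (12*n)/2 = -3/2 + 6*n)
X = -60 (X = -1*60 = -60)
W = -24897/2 (W = (9*(-8) - 121)*(-3/2 + 6*11) = (-72 - 121)*(-3/2 + 66) = -193*129/2 = -24897/2 ≈ -12449.)
W/X = -24897/2/(-60) = -24897/2*(-1/60) = 8299/40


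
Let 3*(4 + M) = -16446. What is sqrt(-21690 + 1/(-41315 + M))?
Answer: I*sqrt(47508335852491)/46801 ≈ 147.28*I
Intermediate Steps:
M = -5486 (M = -4 + (1/3)*(-16446) = -4 - 5482 = -5486)
sqrt(-21690 + 1/(-41315 + M)) = sqrt(-21690 + 1/(-41315 - 5486)) = sqrt(-21690 + 1/(-46801)) = sqrt(-21690 - 1/46801) = sqrt(-1015113691/46801) = I*sqrt(47508335852491)/46801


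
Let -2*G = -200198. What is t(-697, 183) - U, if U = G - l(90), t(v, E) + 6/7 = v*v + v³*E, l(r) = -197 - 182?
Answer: -433755269002/7 ≈ -6.1965e+10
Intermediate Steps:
l(r) = -379
G = 100099 (G = -½*(-200198) = 100099)
t(v, E) = -6/7 + v² + E*v³ (t(v, E) = -6/7 + (v*v + v³*E) = -6/7 + (v² + E*v³) = -6/7 + v² + E*v³)
U = 100478 (U = 100099 - 1*(-379) = 100099 + 379 = 100478)
t(-697, 183) - U = (-6/7 + (-697)² + 183*(-697)³) - 1*100478 = (-6/7 + 485809 + 183*(-338608873)) - 100478 = (-6/7 + 485809 - 61965423759) - 100478 = -433754565656/7 - 100478 = -433755269002/7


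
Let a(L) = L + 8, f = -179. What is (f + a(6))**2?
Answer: 27225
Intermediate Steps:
a(L) = 8 + L
(f + a(6))**2 = (-179 + (8 + 6))**2 = (-179 + 14)**2 = (-165)**2 = 27225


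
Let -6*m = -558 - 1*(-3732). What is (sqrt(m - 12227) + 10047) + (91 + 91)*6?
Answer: 11139 + 2*I*sqrt(3189) ≈ 11139.0 + 112.94*I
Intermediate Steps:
m = -529 (m = -(-558 - 1*(-3732))/6 = -(-558 + 3732)/6 = -1/6*3174 = -529)
(sqrt(m - 12227) + 10047) + (91 + 91)*6 = (sqrt(-529 - 12227) + 10047) + (91 + 91)*6 = (sqrt(-12756) + 10047) + 182*6 = (2*I*sqrt(3189) + 10047) + 1092 = (10047 + 2*I*sqrt(3189)) + 1092 = 11139 + 2*I*sqrt(3189)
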